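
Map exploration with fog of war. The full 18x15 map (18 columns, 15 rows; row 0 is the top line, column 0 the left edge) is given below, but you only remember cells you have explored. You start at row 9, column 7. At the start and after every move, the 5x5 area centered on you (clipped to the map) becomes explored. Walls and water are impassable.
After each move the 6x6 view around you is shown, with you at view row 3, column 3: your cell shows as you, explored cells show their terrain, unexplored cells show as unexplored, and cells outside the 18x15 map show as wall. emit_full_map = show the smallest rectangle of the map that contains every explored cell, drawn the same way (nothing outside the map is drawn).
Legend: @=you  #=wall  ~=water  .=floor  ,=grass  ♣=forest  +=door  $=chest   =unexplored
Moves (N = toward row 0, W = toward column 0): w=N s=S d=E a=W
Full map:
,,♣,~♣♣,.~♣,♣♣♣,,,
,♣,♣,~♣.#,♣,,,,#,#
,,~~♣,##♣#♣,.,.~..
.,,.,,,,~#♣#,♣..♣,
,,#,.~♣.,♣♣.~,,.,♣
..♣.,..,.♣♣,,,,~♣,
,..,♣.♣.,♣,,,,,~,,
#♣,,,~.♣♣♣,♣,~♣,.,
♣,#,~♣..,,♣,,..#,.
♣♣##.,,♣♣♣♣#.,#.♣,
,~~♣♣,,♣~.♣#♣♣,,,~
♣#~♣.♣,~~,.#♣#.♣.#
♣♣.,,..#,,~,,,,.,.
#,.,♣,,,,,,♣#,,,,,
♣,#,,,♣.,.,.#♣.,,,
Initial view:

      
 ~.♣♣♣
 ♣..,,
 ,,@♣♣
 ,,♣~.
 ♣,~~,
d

      
~.♣♣♣,
♣..,,♣
,,♣@♣♣
,,♣~.♣
♣,~~,.

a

      
 ~.♣♣♣
 ♣..,,
 ,,@♣♣
 ,,♣~.
 ♣,~~,

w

      
 .♣.,♣
 ~.♣♣♣
 ♣.@,,
 ,,♣♣♣
 ,,♣~.

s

 .♣.,♣
 ~.♣♣♣
 ♣..,,
 ,,@♣♣
 ,,♣~.
 ♣,~~,

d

.♣.,♣ 
~.♣♣♣,
♣..,,♣
,,♣@♣♣
,,♣~.♣
♣,~~,.

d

♣.,♣  
.♣♣♣,♣
..,,♣,
,♣♣@♣#
,♣~.♣#
,~~,.#

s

.♣♣♣,♣
..,,♣,
,♣♣♣♣#
,♣~@♣#
,~~,.#
 #,,~,

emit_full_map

.♣.,♣  
~.♣♣♣,♣
♣..,,♣,
,,♣♣♣♣#
,,♣~@♣#
♣,~~,.#
  #,,~,

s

..,,♣,
,♣♣♣♣#
,♣~.♣#
,~~@.#
 #,,~,
 ,,,,♣

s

,♣♣♣♣#
,♣~.♣#
,~~,.#
 #,@~,
 ,,,,♣
 .,.,.

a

,,♣♣♣♣
,,♣~.♣
♣,~~,.
 .#@,~
 ,,,,,
 ♣.,.,

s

,,♣~.♣
♣,~~,.
 .#,,~
 ,,@,,
 ♣.,.,
######

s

♣,~~,.
 .#,,~
 ,,,,,
 ♣.@.,
######
######

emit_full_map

.♣.,♣  
~.♣♣♣,♣
♣..,,♣,
,,♣♣♣♣#
,,♣~.♣#
♣,~~,.#
 .#,,~,
 ,,,,,♣
 ♣.@.,.

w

,,♣~.♣
♣,~~,.
 .#,,~
 ,,@,,
 ♣.,.,
######

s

♣,~~,.
 .#,,~
 ,,,,,
 ♣.@.,
######
######

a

 ♣,~~,
 ..#,,
 ,,,,,
 ,♣@,.
######
######

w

 ,,♣~.
 ♣,~~,
 ..#,,
 ,,@,,
 ,♣.,.
######

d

,,♣~.♣
♣,~~,.
..#,,~
,,,@,,
,♣.,.,
######

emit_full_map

.♣.,♣  
~.♣♣♣,♣
♣..,,♣,
,,♣♣♣♣#
,,♣~.♣#
♣,~~,.#
..#,,~,
,,,@,,♣
,♣.,.,.


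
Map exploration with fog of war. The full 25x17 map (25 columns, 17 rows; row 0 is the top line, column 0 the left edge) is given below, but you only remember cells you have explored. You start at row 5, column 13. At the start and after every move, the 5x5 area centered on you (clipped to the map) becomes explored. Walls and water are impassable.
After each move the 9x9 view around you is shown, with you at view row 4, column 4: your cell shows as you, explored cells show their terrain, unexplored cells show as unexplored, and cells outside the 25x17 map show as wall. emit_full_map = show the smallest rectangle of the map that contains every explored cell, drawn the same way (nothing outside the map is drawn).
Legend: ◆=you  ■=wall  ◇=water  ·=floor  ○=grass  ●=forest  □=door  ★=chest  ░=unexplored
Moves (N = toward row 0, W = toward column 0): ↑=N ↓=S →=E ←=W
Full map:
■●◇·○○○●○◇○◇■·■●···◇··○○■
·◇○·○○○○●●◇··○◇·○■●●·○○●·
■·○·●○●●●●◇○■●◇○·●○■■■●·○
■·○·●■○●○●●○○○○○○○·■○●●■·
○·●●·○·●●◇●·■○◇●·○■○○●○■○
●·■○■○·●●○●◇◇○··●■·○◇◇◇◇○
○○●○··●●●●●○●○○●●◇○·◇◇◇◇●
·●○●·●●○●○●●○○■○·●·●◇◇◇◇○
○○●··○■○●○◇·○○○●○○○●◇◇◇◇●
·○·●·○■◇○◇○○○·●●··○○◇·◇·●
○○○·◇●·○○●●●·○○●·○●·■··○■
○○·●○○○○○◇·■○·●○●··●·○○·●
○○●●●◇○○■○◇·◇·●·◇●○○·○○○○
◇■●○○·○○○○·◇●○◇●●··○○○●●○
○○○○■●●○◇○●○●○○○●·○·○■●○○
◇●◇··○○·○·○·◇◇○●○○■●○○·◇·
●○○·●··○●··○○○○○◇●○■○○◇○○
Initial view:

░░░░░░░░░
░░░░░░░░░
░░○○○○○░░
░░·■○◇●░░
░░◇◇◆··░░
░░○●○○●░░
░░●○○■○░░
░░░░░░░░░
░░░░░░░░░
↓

░░░░░░░░░
░░○○○○○░░
░░·■○◇●░░
░░◇◇○··░░
░░○●◆○●░░
░░●○○■○░░
░░·○○○●░░
░░░░░░░░░
░░░░░░░░░

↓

░░○○○○○░░
░░·■○◇●░░
░░◇◇○··░░
░░○●○○●░░
░░●○◆■○░░
░░·○○○●░░
░░○○·●●░░
░░░░░░░░░
░░░░░░░░░

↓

░░·■○◇●░░
░░◇◇○··░░
░░○●○○●░░
░░●○○■○░░
░░·○◆○●░░
░░○○·●●░░
░░●·○○●░░
░░░░░░░░░
░░░░░░░░░

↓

░░◇◇○··░░
░░○●○○●░░
░░●○○■○░░
░░·○○○●░░
░░○○◆●●░░
░░●·○○●░░
░░■○·●○░░
░░░░░░░░░
░░░░░░░░░

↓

░░○●○○●░░
░░●○○■○░░
░░·○○○●░░
░░○○·●●░░
░░●·◆○●░░
░░■○·●○░░
░░·◇·●·░░
░░░░░░░░░
░░░░░░░░░

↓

░░●○○■○░░
░░·○○○●░░
░░○○·●●░░
░░●·○○●░░
░░■○◆●○░░
░░·◇·●·░░
░░◇●○◇●░░
░░░░░░░░░
░░░░░░░░░

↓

░░·○○○●░░
░░○○·●●░░
░░●·○○●░░
░░■○·●○░░
░░·◇◆●·░░
░░◇●○◇●░░
░░○●○○○░░
░░░░░░░░░
░░░░░░░░░

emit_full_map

○○○○○
·■○◇●
◇◇○··
○●○○●
●○○■○
·○○○●
○○·●●
●·○○●
■○·●○
·◇◆●·
◇●○◇●
○●○○○

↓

░░○○·●●░░
░░●·○○●░░
░░■○·●○░░
░░·◇·●·░░
░░◇●◆◇●░░
░░○●○○○░░
░░·◇◇○●░░
░░░░░░░░░
■■■■■■■■■

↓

░░●·○○●░░
░░■○·●○░░
░░·◇·●·░░
░░◇●○◇●░░
░░○●◆○○░░
░░·◇◇○●░░
░░○○○○○░░
■■■■■■■■■
■■■■■■■■■

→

░●·○○●░░░
░■○·●○░░░
░·◇·●·◇░░
░◇●○◇●●░░
░○●○◆○●░░
░·◇◇○●○░░
░○○○○○◇░░
■■■■■■■■■
■■■■■■■■■

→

●·○○●░░░░
■○·●○░░░░
·◇·●·◇●░░
◇●○◇●●·░░
○●○○◆●·░░
·◇◇○●○○░░
○○○○○◇●░░
■■■■■■■■■
■■■■■■■■■

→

·○○●░░░░░
○·●○░░░░░
◇·●·◇●○░░
●○◇●●··░░
●○○○◆·○░░
◇◇○●○○■░░
○○○○◇●○░░
■■■■■■■■■
■■■■■■■■■

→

○○●░░░░░░
·●○░░░░░░
·●·◇●○○░░
○◇●●··○░░
○○○●◆○·░░
◇○●○○■●░░
○○○◇●○■░░
■■■■■■■■■
■■■■■■■■■

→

○●░░░░░░░
●○░░░░░░░
●·◇●○○·░░
◇●●··○○░░
○○●·◆·○░░
○●○○■●○░░
○○◇●○■○░░
■■■■■■■■■
■■■■■■■■■

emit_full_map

○○○○○░░░░░
·■○◇●░░░░░
◇◇○··░░░░░
○●○○●░░░░░
●○○■○░░░░░
·○○○●░░░░░
○○·●●░░░░░
●·○○●░░░░░
■○·●○░░░░░
·◇·●·◇●○○·
◇●○◇●●··○○
○●○○○●·◆·○
·◇◇○●○○■●○
○○○○○◇●○■○

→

●░░░░░░░░
○░░░░░░░░
·◇●○○·○░░
●●··○○○░░
○●·○◆○■░░
●○○■●○○░░
○◇●○■○○░░
■■■■■■■■■
■■■■■■■■■

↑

●░░░░░░░░
●░░░░░░░░
○░··●·○░░
·◇●○○·○░░
●●··◆○○░░
○●·○·○■░░
●○○■●○○░░
○◇●○■○○░░
■■■■■■■■■

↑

●░░░░░░░░
●░░░░░░░░
●░○●·■·░░
○░··●·○░░
·◇●○◆·○░░
●●··○○○░░
○●·○·○■░░
●○○■●○○░░
○◇●○■○○░░

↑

○░░░░░░░░
●░░░░░░░░
●░·○○◇·░░
●░○●·■·░░
○░··◆·○░░
·◇●○○·○░░
●●··○○○░░
○●·○·○■░░
●○○■●○○░░

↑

●░░░░░░░░
○░░░░░░░░
●░○○●◇◇░░
●░·○○◇·░░
●░○●◆■·░░
○░··●·○░░
·◇●○○·○░░
●●··○○○░░
○●·○·○■░░

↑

·░░░░░░░░
●░░░░░░░░
○░●·●◇◇░░
●░○○●◇◇░░
●░·○◆◇·░░
●░○●·■·░░
○░··●·○░░
·◇●○○·○░░
●●··○○○░░

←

··░░░░░░░
○●░░░░░░░
■○·●·●◇◇░
○●○○○●◇◇░
●●··◆○◇·░
○●·○●·■·░
●○●··●·○░
●·◇●○○·○░
◇●●··○○○░

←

○··░░░░░░
○○●░░░░░░
○■○·●·●◇◇
○○●○○○●◇◇
·●●·◆○○◇·
○○●·○●·■·
·●○●··●·○
·●·◇●○○·○
○◇●●··○○○

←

◇○··░░░░░
●○○●░░░░░
○○■○·●·●◇
○○○●○○○●◇
○·●●◆·○○◇
·○○●·○●·■
○·●○●··●·
◇·●·◇●○○·
●○◇●●··○○

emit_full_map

○○○○○░░░░░░
·■○◇●░░░░░░
◇◇○··░░░░░░
○●○○●░░░░░░
●○○■○·●·●◇◇
·○○○●○○○●◇◇
○○·●●◆·○○◇·
●·○○●·○●·■·
■○·●○●··●·○
·◇·●·◇●○○·○
◇●○◇●●··○○○
○●○○○●·○·○■
·◇◇○●○○■●○○
○○○○○◇●○■○○


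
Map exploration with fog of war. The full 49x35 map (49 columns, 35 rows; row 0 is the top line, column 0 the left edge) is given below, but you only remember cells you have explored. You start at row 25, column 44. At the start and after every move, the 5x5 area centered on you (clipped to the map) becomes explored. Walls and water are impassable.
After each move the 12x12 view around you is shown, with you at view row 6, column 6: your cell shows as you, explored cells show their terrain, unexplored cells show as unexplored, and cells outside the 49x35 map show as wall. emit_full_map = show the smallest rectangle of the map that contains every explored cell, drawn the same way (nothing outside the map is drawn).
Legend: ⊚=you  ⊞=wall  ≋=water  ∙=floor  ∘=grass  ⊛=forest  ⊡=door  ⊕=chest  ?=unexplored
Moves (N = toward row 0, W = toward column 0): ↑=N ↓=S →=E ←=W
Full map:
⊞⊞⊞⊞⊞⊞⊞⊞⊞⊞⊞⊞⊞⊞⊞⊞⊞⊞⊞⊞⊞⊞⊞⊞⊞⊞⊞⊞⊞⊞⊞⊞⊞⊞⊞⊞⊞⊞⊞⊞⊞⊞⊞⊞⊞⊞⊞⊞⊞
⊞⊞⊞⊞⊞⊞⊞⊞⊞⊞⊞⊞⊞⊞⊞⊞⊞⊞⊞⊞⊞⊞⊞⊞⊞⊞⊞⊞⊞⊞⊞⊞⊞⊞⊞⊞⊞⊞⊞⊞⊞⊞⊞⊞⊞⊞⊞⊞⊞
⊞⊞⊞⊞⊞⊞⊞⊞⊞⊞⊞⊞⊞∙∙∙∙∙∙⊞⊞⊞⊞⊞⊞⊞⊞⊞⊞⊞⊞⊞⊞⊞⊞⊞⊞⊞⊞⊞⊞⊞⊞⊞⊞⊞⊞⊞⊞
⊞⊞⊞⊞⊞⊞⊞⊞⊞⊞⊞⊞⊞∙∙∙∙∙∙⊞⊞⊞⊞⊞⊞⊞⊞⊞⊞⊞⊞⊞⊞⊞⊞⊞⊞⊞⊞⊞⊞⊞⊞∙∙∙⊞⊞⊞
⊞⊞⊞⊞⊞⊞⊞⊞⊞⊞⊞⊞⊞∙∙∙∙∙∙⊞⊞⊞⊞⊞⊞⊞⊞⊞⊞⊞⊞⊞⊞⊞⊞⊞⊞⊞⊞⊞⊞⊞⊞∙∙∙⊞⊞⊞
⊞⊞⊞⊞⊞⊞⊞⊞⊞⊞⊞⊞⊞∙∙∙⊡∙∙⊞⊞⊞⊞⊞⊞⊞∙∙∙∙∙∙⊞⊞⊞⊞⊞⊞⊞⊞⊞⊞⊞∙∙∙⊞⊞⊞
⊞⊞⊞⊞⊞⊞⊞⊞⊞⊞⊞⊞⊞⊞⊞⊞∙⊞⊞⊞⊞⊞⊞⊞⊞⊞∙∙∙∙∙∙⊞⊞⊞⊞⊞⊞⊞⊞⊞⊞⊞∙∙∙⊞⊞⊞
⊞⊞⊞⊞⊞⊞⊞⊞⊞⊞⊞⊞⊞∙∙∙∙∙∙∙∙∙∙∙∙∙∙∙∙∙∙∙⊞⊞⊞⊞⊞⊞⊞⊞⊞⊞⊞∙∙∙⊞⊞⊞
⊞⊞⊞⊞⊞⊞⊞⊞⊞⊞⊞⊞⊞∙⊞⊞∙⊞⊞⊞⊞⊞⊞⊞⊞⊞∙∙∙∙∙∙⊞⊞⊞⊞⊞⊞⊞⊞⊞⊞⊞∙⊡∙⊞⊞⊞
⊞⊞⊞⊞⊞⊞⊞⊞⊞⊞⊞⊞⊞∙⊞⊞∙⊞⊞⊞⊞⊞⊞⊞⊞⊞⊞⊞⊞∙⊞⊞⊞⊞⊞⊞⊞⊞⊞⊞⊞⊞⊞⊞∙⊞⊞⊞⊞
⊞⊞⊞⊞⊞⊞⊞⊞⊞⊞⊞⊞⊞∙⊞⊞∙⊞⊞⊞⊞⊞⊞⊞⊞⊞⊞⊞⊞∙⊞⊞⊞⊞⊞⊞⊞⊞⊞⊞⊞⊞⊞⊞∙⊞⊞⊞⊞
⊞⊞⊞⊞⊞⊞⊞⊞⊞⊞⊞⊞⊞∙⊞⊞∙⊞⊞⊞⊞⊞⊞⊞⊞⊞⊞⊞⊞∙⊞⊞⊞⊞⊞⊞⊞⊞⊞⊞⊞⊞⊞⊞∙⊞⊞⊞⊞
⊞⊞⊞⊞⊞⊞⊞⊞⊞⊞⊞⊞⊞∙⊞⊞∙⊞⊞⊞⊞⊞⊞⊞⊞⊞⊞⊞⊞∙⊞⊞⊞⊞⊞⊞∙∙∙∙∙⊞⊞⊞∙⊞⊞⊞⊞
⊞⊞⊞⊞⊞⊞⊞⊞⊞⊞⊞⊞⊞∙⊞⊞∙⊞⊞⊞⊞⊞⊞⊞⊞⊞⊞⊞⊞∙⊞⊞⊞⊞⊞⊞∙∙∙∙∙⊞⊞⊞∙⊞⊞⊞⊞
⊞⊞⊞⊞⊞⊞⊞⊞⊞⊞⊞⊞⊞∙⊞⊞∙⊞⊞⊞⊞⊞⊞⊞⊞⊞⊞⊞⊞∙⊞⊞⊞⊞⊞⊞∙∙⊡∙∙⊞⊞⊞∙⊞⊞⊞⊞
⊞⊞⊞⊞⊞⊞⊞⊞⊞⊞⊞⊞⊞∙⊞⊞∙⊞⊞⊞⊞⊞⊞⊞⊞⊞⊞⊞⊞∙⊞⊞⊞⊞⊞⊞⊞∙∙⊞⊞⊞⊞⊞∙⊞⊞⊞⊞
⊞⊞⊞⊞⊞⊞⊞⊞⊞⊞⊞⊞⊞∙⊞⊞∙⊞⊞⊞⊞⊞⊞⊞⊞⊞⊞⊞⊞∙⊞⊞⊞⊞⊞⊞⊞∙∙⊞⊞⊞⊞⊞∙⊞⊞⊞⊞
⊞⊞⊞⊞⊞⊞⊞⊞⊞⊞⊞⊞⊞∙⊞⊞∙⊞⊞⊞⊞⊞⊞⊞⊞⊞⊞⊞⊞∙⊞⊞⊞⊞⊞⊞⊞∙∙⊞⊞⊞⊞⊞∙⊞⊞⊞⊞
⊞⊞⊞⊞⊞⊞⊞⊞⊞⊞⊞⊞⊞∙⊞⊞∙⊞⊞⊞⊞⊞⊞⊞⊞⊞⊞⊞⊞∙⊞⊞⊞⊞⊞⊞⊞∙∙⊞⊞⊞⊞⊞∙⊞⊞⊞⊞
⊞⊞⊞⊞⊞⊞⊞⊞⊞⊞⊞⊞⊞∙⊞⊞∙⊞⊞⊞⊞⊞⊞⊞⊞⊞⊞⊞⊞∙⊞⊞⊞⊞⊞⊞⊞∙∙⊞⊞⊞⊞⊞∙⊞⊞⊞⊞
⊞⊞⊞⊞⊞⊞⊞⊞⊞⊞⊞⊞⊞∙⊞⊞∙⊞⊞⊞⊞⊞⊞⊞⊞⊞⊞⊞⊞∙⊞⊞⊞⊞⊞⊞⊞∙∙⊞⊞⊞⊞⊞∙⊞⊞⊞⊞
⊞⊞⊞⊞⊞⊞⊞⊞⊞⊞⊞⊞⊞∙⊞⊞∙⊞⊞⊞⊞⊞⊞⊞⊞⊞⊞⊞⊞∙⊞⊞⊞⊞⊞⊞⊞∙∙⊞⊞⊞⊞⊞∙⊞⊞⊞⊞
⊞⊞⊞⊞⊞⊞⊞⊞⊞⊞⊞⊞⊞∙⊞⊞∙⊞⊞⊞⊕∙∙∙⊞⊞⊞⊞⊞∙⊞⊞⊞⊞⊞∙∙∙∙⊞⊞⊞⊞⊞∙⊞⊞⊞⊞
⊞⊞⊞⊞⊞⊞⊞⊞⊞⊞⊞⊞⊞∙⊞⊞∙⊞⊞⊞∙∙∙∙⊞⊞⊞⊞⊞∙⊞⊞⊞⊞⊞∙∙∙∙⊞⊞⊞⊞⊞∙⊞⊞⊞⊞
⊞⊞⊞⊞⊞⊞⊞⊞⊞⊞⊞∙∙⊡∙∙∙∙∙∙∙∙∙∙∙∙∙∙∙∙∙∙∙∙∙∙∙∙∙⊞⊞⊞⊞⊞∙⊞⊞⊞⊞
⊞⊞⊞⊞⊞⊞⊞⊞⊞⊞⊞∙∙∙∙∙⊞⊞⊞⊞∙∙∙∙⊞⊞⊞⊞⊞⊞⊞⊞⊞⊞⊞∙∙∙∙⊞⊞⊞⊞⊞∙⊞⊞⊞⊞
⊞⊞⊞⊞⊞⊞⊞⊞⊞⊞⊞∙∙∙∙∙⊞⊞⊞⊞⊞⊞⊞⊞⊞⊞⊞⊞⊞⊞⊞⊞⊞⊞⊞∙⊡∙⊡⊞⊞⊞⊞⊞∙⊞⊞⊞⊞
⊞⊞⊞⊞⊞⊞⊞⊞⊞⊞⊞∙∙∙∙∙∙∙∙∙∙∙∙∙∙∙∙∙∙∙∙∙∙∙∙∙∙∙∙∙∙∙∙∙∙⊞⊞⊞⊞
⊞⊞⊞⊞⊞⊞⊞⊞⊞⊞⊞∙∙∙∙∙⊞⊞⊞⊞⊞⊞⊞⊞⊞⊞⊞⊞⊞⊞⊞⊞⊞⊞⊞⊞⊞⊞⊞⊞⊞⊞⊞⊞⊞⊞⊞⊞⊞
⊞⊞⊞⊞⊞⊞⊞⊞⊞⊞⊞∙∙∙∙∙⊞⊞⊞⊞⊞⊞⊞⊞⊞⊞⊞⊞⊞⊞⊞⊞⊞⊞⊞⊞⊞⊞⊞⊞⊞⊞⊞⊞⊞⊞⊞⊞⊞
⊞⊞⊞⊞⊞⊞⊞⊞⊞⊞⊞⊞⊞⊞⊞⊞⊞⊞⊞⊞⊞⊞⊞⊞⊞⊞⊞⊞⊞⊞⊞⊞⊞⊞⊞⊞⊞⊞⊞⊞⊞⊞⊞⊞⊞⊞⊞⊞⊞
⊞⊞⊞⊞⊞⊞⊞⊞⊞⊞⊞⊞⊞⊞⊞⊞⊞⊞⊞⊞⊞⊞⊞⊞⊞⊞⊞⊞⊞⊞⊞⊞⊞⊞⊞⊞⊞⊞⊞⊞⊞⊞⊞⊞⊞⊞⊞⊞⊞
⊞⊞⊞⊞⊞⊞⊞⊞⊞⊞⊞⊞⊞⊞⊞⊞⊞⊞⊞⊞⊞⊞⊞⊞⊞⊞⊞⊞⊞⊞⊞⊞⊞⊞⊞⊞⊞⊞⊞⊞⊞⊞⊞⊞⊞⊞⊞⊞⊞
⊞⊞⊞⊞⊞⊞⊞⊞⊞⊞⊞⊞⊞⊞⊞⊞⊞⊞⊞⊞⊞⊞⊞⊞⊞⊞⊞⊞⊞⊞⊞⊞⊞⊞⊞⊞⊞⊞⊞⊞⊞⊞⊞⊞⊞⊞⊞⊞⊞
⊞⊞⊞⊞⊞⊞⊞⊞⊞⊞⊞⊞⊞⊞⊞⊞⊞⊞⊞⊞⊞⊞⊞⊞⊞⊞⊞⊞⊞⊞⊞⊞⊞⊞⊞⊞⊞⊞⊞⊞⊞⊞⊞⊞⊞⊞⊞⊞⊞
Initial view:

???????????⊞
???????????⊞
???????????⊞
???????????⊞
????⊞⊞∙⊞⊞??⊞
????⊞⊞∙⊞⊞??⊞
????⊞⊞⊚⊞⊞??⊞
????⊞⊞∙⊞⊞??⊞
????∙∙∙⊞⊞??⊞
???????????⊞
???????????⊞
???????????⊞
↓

???????????⊞
???????????⊞
???????????⊞
????⊞⊞∙⊞⊞??⊞
????⊞⊞∙⊞⊞??⊞
????⊞⊞∙⊞⊞??⊞
????⊞⊞⊚⊞⊞??⊞
????∙∙∙⊞⊞??⊞
????⊞⊞⊞⊞⊞??⊞
???????????⊞
???????????⊞
???????????⊞

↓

???????????⊞
???????????⊞
????⊞⊞∙⊞⊞??⊞
????⊞⊞∙⊞⊞??⊞
????⊞⊞∙⊞⊞??⊞
????⊞⊞∙⊞⊞??⊞
????∙∙⊚⊞⊞??⊞
????⊞⊞⊞⊞⊞??⊞
????⊞⊞⊞⊞⊞??⊞
???????????⊞
???????????⊞
???????????⊞

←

????????????
????????????
?????⊞⊞∙⊞⊞??
?????⊞⊞∙⊞⊞??
????⊞⊞⊞∙⊞⊞??
????⊞⊞⊞∙⊞⊞??
????∙∙⊚∙⊞⊞??
????⊞⊞⊞⊞⊞⊞??
????⊞⊞⊞⊞⊞⊞??
????????????
????????????
????????????

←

????????????
????????????
??????⊞⊞∙⊞⊞?
??????⊞⊞∙⊞⊞?
????⊞⊞⊞⊞∙⊞⊞?
????⊞⊞⊞⊞∙⊞⊞?
????∙∙⊚∙∙⊞⊞?
????⊞⊞⊞⊞⊞⊞⊞?
????⊞⊞⊞⊞⊞⊞⊞?
????????????
????????????
????????????

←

????????????
????????????
???????⊞⊞∙⊞⊞
???????⊞⊞∙⊞⊞
????⊞⊞⊞⊞⊞∙⊞⊞
????⊞⊞⊞⊞⊞∙⊞⊞
????∙∙⊚∙∙∙⊞⊞
????⊞⊞⊞⊞⊞⊞⊞⊞
????⊞⊞⊞⊞⊞⊞⊞⊞
????????????
????????????
????????????

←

????????????
????????????
????????⊞⊞∙⊞
????????⊞⊞∙⊞
????∙⊞⊞⊞⊞⊞∙⊞
????⊡⊞⊞⊞⊞⊞∙⊞
????∙∙⊚∙∙∙∙⊞
????⊞⊞⊞⊞⊞⊞⊞⊞
????⊞⊞⊞⊞⊞⊞⊞⊞
????????????
????????????
????????????

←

????????????
????????????
?????????⊞⊞∙
?????????⊞⊞∙
????∙∙⊞⊞⊞⊞⊞∙
????∙⊡⊞⊞⊞⊞⊞∙
????∙∙⊚∙∙∙∙∙
????⊞⊞⊞⊞⊞⊞⊞⊞
????⊞⊞⊞⊞⊞⊞⊞⊞
????????????
????????????
????????????

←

????????????
????????????
??????????⊞⊞
??????????⊞⊞
????∙∙∙⊞⊞⊞⊞⊞
????⊡∙⊡⊞⊞⊞⊞⊞
????∙∙⊚∙∙∙∙∙
????⊞⊞⊞⊞⊞⊞⊞⊞
????⊞⊞⊞⊞⊞⊞⊞⊞
????????????
????????????
????????????

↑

????????????
????????????
????????????
??????????⊞⊞
????∙∙∙⊞⊞?⊞⊞
????∙∙∙⊞⊞⊞⊞⊞
????⊡∙⊚⊞⊞⊞⊞⊞
????∙∙∙∙∙∙∙∙
????⊞⊞⊞⊞⊞⊞⊞⊞
????⊞⊞⊞⊞⊞⊞⊞⊞
????????????
????????????

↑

????????????
????????????
????????????
????????????
????∙∙∙⊞⊞?⊞⊞
????∙∙∙⊞⊞?⊞⊞
????∙∙⊚⊞⊞⊞⊞⊞
????⊡∙⊡⊞⊞⊞⊞⊞
????∙∙∙∙∙∙∙∙
????⊞⊞⊞⊞⊞⊞⊞⊞
????⊞⊞⊞⊞⊞⊞⊞⊞
????????????

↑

????????????
????????????
????????????
????????????
????∙∙∙⊞⊞???
????∙∙∙⊞⊞?⊞⊞
????∙∙⊚⊞⊞?⊞⊞
????∙∙∙⊞⊞⊞⊞⊞
????⊡∙⊡⊞⊞⊞⊞⊞
????∙∙∙∙∙∙∙∙
????⊞⊞⊞⊞⊞⊞⊞⊞
????⊞⊞⊞⊞⊞⊞⊞⊞

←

????????????
????????????
????????????
????????????
????∙∙∙∙⊞⊞??
????∙∙∙∙⊞⊞?⊞
????∙∙⊚∙⊞⊞?⊞
????∙∙∙∙⊞⊞⊞⊞
????∙⊡∙⊡⊞⊞⊞⊞
?????∙∙∙∙∙∙∙
?????⊞⊞⊞⊞⊞⊞⊞
?????⊞⊞⊞⊞⊞⊞⊞

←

????????????
????????????
????????????
????????????
????⊞∙∙∙∙⊞⊞?
????⊞∙∙∙∙⊞⊞?
????∙∙⊚∙∙⊞⊞?
????⊞∙∙∙∙⊞⊞⊞
????⊞∙⊡∙⊡⊞⊞⊞
??????∙∙∙∙∙∙
??????⊞⊞⊞⊞⊞⊞
??????⊞⊞⊞⊞⊞⊞

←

????????????
????????????
????????????
????????????
????⊞⊞∙∙∙∙⊞⊞
????⊞⊞∙∙∙∙⊞⊞
????∙∙⊚∙∙∙⊞⊞
????⊞⊞∙∙∙∙⊞⊞
????⊞⊞∙⊡∙⊡⊞⊞
???????∙∙∙∙∙
???????⊞⊞⊞⊞⊞
???????⊞⊞⊞⊞⊞

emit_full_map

⊞⊞∙∙∙∙⊞⊞??????
⊞⊞∙∙∙∙⊞⊞?⊞⊞∙⊞⊞
∙∙⊚∙∙∙⊞⊞?⊞⊞∙⊞⊞
⊞⊞∙∙∙∙⊞⊞⊞⊞⊞∙⊞⊞
⊞⊞∙⊡∙⊡⊞⊞⊞⊞⊞∙⊞⊞
???∙∙∙∙∙∙∙∙∙⊞⊞
???⊞⊞⊞⊞⊞⊞⊞⊞⊞⊞⊞
???⊞⊞⊞⊞⊞⊞⊞⊞⊞⊞⊞

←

????????????
????????????
????????????
????????????
????⊞⊞⊞∙∙∙∙⊞
????⊞⊞⊞∙∙∙∙⊞
????∙∙⊚∙∙∙∙⊞
????⊞⊞⊞∙∙∙∙⊞
????⊞⊞⊞∙⊡∙⊡⊞
????????∙∙∙∙
????????⊞⊞⊞⊞
????????⊞⊞⊞⊞

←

????????????
????????????
????????????
????????????
????⊞⊞⊞⊞∙∙∙∙
????⊞⊞⊞⊞∙∙∙∙
????∙∙⊚∙∙∙∙∙
????⊞⊞⊞⊞∙∙∙∙
????⊞⊞⊞⊞∙⊡∙⊡
?????????∙∙∙
?????????⊞⊞⊞
?????????⊞⊞⊞

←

????????????
????????????
????????????
????????????
????⊞⊞⊞⊞⊞∙∙∙
????⊞⊞⊞⊞⊞∙∙∙
????∙∙⊚∙∙∙∙∙
????⊞⊞⊞⊞⊞∙∙∙
????⊞⊞⊞⊞⊞∙⊡∙
??????????∙∙
??????????⊞⊞
??????????⊞⊞

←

????????????
????????????
????????????
????????????
????∙⊞⊞⊞⊞⊞∙∙
????∙⊞⊞⊞⊞⊞∙∙
????∙∙⊚∙∙∙∙∙
????⊞⊞⊞⊞⊞⊞∙∙
????⊞⊞⊞⊞⊞⊞∙⊡
???????????∙
???????????⊞
???????????⊞

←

????????????
????????????
????????????
????????????
????⊞∙⊞⊞⊞⊞⊞∙
????⊞∙⊞⊞⊞⊞⊞∙
????∙∙⊚∙∙∙∙∙
????⊞⊞⊞⊞⊞⊞⊞∙
????⊞⊞⊞⊞⊞⊞⊞∙
????????????
????????????
????????????

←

????????????
????????????
????????????
????????????
????⊞⊞∙⊞⊞⊞⊞⊞
????⊞⊞∙⊞⊞⊞⊞⊞
????∙∙⊚∙∙∙∙∙
????⊞⊞⊞⊞⊞⊞⊞⊞
????⊞⊞⊞⊞⊞⊞⊞⊞
????????????
????????????
????????????

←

????????????
????????????
????????????
????????????
????⊞⊞⊞∙⊞⊞⊞⊞
????⊞⊞⊞∙⊞⊞⊞⊞
????∙∙⊚∙∙∙∙∙
????⊞⊞⊞⊞⊞⊞⊞⊞
????⊞⊞⊞⊞⊞⊞⊞⊞
????????????
????????????
????????????

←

????????????
????????????
????????????
????????????
????⊞⊞⊞⊞∙⊞⊞⊞
????⊞⊞⊞⊞∙⊞⊞⊞
????∙∙⊚∙∙∙∙∙
????⊞⊞⊞⊞⊞⊞⊞⊞
????⊞⊞⊞⊞⊞⊞⊞⊞
????????????
????????????
????????????

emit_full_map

⊞⊞⊞⊞∙⊞⊞⊞⊞⊞∙∙∙∙⊞⊞??????
⊞⊞⊞⊞∙⊞⊞⊞⊞⊞∙∙∙∙⊞⊞?⊞⊞∙⊞⊞
∙∙⊚∙∙∙∙∙∙∙∙∙∙∙⊞⊞?⊞⊞∙⊞⊞
⊞⊞⊞⊞⊞⊞⊞⊞⊞⊞∙∙∙∙⊞⊞⊞⊞⊞∙⊞⊞
⊞⊞⊞⊞⊞⊞⊞⊞⊞⊞∙⊡∙⊡⊞⊞⊞⊞⊞∙⊞⊞
???????????∙∙∙∙∙∙∙∙∙⊞⊞
???????????⊞⊞⊞⊞⊞⊞⊞⊞⊞⊞⊞
???????????⊞⊞⊞⊞⊞⊞⊞⊞⊞⊞⊞


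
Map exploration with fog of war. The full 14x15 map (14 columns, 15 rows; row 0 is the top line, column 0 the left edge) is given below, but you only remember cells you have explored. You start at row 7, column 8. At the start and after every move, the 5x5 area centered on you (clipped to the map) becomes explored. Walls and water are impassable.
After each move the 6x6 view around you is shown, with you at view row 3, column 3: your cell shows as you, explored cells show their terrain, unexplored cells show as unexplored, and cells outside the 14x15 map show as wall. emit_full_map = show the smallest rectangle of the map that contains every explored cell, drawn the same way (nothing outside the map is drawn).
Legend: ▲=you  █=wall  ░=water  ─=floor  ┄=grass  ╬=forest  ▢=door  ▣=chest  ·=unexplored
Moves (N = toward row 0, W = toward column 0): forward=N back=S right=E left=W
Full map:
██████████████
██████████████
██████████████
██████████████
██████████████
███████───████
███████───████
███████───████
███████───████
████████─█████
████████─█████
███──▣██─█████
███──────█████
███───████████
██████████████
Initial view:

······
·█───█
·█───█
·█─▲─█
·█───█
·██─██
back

·█───█
·█───█
·█───█
·█─▲─█
·██─██
·██─██

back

·█───█
·█───█
·█───█
·██▲██
·██─██
·██─██

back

·█───█
·█───█
·██─██
·██▲██
·██─██
·───██

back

·█───█
·██─██
·██─██
·██▲██
·───██
·█████

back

·██─██
·██─██
·██─██
·──▲██
·█████
·█████

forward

·█───█
·██─██
·██─██
·██▲██
·───██
·█████

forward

·█───█
·█───█
·██─██
·██▲██
·██─██
·───██

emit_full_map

█───█
█───█
█───█
█───█
██─██
██▲██
██─██
───██
█████
█████


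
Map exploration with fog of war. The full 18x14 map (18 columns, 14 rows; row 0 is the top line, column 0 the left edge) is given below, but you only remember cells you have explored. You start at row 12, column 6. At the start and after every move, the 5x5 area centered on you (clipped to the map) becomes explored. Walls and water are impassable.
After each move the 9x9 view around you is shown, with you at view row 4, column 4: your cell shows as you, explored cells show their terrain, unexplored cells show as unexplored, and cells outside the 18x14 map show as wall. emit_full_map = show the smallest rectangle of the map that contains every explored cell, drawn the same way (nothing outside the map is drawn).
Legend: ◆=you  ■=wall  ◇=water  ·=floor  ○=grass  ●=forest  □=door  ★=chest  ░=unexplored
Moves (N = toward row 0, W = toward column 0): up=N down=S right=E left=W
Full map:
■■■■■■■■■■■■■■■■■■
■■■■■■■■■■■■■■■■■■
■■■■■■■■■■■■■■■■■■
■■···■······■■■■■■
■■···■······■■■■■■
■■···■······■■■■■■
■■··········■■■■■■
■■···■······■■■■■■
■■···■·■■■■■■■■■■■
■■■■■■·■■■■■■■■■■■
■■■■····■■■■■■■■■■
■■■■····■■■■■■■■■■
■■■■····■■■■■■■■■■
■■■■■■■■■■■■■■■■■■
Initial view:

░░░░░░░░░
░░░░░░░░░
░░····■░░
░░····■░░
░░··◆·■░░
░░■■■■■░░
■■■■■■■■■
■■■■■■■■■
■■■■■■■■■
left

░░░░░░░░░
░░░░░░░░░
░░■····■░
░░■····■░
░░■·◆··■░
░░■■■■■■░
■■■■■■■■■
■■■■■■■■■
■■■■■■■■■

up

░░░░░░░░░
░░░░░░░░░
░░■■■·■░░
░░■····■░
░░■·◆··■░
░░■····■░
░░■■■■■■░
■■■■■■■■■
■■■■■■■■■

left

░░░░░░░░░
░░░░░░░░░
░░■■■■·■░
░░■■····■
░░■■◆···■
░░■■····■
░░■■■■■■■
■■■■■■■■■
■■■■■■■■■

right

░░░░░░░░░
░░░░░░░░░
░■■■■·■░░
░■■····■░
░■■·◆··■░
░■■····■░
░■■■■■■■░
■■■■■■■■■
■■■■■■■■■

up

░░░░░░░░░
░░░░░░░░░
░░··■·■░░
░■■■■·■░░
░■■·◆··■░
░■■····■░
░■■····■░
░■■■■■■■░
■■■■■■■■■

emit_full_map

░··■·■░
■■■■·■░
■■·◆··■
■■····■
■■····■
■■■■■■■

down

░░░░░░░░░
░░··■·■░░
░■■■■·■░░
░■■····■░
░■■·◆··■░
░■■····■░
░■■■■■■■░
■■■■■■■■■
■■■■■■■■■

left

░░░░░░░░░
░░░··■·■░
░░■■■■·■░
░░■■····■
░░■■◆···■
░░■■····■
░░■■■■■■■
■■■■■■■■■
■■■■■■■■■

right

░░░░░░░░░
░░··■·■░░
░■■■■·■░░
░■■····■░
░■■·◆··■░
░■■····■░
░■■■■■■■░
■■■■■■■■■
■■■■■■■■■

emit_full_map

░··■·■░
■■■■·■░
■■····■
■■·◆··■
■■····■
■■■■■■■


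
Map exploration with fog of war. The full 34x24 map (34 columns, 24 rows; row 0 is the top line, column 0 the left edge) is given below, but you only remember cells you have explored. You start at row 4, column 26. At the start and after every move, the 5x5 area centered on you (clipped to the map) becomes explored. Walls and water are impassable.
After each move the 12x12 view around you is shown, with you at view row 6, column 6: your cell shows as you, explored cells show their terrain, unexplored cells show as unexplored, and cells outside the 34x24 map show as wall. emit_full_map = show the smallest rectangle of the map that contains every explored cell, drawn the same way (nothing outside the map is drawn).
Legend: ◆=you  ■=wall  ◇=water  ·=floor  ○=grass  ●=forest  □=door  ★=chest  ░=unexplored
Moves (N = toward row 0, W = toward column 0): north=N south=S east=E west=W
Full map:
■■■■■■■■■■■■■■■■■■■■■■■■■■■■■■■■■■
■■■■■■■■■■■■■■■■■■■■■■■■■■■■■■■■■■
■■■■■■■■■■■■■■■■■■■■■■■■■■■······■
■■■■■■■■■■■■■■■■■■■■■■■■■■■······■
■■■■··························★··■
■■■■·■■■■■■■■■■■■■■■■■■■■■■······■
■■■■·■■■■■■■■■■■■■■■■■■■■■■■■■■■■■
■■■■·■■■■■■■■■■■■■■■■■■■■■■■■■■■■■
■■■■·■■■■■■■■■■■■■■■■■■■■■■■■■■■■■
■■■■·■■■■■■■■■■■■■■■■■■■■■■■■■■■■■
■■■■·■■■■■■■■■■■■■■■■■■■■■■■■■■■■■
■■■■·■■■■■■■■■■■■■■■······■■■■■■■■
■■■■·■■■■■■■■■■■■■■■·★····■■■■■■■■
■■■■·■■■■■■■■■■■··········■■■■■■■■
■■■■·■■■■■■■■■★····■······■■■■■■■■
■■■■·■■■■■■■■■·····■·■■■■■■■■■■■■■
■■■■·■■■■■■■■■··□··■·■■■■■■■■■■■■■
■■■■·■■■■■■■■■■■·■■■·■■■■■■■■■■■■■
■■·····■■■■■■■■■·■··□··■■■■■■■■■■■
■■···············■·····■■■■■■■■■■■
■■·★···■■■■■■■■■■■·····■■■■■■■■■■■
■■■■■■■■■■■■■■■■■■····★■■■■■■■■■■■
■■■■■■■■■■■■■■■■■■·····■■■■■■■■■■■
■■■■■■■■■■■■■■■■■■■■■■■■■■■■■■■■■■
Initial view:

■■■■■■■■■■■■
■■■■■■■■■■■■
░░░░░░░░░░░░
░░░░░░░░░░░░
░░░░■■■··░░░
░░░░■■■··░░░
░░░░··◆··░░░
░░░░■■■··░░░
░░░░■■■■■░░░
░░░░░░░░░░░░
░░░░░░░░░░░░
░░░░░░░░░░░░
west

■■■■■■■■■■■■
■■■■■■■■■■■■
░░░░░░░░░░░░
░░░░░░░░░░░░
░░░░■■■■··░░
░░░░■■■■··░░
░░░░··◆···░░
░░░░■■■■··░░
░░░░■■■■■■░░
░░░░░░░░░░░░
░░░░░░░░░░░░
░░░░░░░░░░░░

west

■■■■■■■■■■■■
■■■■■■■■■■■■
░░░░░░░░░░░░
░░░░░░░░░░░░
░░░░■■■■■··░
░░░░■■■■■··░
░░░░··◆····░
░░░░■■■■■··░
░░░░■■■■■■■░
░░░░░░░░░░░░
░░░░░░░░░░░░
░░░░░░░░░░░░

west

■■■■■■■■■■■■
■■■■■■■■■■■■
░░░░░░░░░░░░
░░░░░░░░░░░░
░░░░■■■■■■··
░░░░■■■■■■··
░░░░··◆·····
░░░░■■■■■■··
░░░░■■■■■■■■
░░░░░░░░░░░░
░░░░░░░░░░░░
░░░░░░░░░░░░

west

■■■■■■■■■■■■
■■■■■■■■■■■■
░░░░░░░░░░░░
░░░░░░░░░░░░
░░░░■■■■■■■·
░░░░■■■■■■■·
░░░░··◆·····
░░░░■■■■■■■·
░░░░■■■■■■■■
░░░░░░░░░░░░
░░░░░░░░░░░░
░░░░░░░░░░░░

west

■■■■■■■■■■■■
■■■■■■■■■■■■
░░░░░░░░░░░░
░░░░░░░░░░░░
░░░░■■■■■■■■
░░░░■■■■■■■■
░░░░··◆·····
░░░░■■■■■■■■
░░░░■■■■■■■■
░░░░░░░░░░░░
░░░░░░░░░░░░
░░░░░░░░░░░░

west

■■■■■■■■■■■■
■■■■■■■■■■■■
░░░░░░░░░░░░
░░░░░░░░░░░░
░░░░■■■■■■■■
░░░░■■■■■■■■
░░░░··◆·····
░░░░■■■■■■■■
░░░░■■■■■■■■
░░░░░░░░░░░░
░░░░░░░░░░░░
░░░░░░░░░░░░

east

■■■■■■■■■■■■
■■■■■■■■■■■■
░░░░░░░░░░░░
░░░░░░░░░░░░
░░░■■■■■■■■■
░░░■■■■■■■■■
░░░···◆·····
░░░■■■■■■■■■
░░░■■■■■■■■■
░░░░░░░░░░░░
░░░░░░░░░░░░
░░░░░░░░░░░░

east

■■■■■■■■■■■■
■■■■■■■■■■■■
░░░░░░░░░░░░
░░░░░░░░░░░░
░░■■■■■■■■■·
░░■■■■■■■■■·
░░····◆·····
░░■■■■■■■■■·
░░■■■■■■■■■■
░░░░░░░░░░░░
░░░░░░░░░░░░
░░░░░░░░░░░░

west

■■■■■■■■■■■■
■■■■■■■■■■■■
░░░░░░░░░░░░
░░░░░░░░░░░░
░░░■■■■■■■■■
░░░■■■■■■■■■
░░░···◆·····
░░░■■■■■■■■■
░░░■■■■■■■■■
░░░░░░░░░░░░
░░░░░░░░░░░░
░░░░░░░░░░░░

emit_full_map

■■■■■■■■■··
■■■■■■■■■··
···◆·······
■■■■■■■■■··
■■■■■■■■■■■


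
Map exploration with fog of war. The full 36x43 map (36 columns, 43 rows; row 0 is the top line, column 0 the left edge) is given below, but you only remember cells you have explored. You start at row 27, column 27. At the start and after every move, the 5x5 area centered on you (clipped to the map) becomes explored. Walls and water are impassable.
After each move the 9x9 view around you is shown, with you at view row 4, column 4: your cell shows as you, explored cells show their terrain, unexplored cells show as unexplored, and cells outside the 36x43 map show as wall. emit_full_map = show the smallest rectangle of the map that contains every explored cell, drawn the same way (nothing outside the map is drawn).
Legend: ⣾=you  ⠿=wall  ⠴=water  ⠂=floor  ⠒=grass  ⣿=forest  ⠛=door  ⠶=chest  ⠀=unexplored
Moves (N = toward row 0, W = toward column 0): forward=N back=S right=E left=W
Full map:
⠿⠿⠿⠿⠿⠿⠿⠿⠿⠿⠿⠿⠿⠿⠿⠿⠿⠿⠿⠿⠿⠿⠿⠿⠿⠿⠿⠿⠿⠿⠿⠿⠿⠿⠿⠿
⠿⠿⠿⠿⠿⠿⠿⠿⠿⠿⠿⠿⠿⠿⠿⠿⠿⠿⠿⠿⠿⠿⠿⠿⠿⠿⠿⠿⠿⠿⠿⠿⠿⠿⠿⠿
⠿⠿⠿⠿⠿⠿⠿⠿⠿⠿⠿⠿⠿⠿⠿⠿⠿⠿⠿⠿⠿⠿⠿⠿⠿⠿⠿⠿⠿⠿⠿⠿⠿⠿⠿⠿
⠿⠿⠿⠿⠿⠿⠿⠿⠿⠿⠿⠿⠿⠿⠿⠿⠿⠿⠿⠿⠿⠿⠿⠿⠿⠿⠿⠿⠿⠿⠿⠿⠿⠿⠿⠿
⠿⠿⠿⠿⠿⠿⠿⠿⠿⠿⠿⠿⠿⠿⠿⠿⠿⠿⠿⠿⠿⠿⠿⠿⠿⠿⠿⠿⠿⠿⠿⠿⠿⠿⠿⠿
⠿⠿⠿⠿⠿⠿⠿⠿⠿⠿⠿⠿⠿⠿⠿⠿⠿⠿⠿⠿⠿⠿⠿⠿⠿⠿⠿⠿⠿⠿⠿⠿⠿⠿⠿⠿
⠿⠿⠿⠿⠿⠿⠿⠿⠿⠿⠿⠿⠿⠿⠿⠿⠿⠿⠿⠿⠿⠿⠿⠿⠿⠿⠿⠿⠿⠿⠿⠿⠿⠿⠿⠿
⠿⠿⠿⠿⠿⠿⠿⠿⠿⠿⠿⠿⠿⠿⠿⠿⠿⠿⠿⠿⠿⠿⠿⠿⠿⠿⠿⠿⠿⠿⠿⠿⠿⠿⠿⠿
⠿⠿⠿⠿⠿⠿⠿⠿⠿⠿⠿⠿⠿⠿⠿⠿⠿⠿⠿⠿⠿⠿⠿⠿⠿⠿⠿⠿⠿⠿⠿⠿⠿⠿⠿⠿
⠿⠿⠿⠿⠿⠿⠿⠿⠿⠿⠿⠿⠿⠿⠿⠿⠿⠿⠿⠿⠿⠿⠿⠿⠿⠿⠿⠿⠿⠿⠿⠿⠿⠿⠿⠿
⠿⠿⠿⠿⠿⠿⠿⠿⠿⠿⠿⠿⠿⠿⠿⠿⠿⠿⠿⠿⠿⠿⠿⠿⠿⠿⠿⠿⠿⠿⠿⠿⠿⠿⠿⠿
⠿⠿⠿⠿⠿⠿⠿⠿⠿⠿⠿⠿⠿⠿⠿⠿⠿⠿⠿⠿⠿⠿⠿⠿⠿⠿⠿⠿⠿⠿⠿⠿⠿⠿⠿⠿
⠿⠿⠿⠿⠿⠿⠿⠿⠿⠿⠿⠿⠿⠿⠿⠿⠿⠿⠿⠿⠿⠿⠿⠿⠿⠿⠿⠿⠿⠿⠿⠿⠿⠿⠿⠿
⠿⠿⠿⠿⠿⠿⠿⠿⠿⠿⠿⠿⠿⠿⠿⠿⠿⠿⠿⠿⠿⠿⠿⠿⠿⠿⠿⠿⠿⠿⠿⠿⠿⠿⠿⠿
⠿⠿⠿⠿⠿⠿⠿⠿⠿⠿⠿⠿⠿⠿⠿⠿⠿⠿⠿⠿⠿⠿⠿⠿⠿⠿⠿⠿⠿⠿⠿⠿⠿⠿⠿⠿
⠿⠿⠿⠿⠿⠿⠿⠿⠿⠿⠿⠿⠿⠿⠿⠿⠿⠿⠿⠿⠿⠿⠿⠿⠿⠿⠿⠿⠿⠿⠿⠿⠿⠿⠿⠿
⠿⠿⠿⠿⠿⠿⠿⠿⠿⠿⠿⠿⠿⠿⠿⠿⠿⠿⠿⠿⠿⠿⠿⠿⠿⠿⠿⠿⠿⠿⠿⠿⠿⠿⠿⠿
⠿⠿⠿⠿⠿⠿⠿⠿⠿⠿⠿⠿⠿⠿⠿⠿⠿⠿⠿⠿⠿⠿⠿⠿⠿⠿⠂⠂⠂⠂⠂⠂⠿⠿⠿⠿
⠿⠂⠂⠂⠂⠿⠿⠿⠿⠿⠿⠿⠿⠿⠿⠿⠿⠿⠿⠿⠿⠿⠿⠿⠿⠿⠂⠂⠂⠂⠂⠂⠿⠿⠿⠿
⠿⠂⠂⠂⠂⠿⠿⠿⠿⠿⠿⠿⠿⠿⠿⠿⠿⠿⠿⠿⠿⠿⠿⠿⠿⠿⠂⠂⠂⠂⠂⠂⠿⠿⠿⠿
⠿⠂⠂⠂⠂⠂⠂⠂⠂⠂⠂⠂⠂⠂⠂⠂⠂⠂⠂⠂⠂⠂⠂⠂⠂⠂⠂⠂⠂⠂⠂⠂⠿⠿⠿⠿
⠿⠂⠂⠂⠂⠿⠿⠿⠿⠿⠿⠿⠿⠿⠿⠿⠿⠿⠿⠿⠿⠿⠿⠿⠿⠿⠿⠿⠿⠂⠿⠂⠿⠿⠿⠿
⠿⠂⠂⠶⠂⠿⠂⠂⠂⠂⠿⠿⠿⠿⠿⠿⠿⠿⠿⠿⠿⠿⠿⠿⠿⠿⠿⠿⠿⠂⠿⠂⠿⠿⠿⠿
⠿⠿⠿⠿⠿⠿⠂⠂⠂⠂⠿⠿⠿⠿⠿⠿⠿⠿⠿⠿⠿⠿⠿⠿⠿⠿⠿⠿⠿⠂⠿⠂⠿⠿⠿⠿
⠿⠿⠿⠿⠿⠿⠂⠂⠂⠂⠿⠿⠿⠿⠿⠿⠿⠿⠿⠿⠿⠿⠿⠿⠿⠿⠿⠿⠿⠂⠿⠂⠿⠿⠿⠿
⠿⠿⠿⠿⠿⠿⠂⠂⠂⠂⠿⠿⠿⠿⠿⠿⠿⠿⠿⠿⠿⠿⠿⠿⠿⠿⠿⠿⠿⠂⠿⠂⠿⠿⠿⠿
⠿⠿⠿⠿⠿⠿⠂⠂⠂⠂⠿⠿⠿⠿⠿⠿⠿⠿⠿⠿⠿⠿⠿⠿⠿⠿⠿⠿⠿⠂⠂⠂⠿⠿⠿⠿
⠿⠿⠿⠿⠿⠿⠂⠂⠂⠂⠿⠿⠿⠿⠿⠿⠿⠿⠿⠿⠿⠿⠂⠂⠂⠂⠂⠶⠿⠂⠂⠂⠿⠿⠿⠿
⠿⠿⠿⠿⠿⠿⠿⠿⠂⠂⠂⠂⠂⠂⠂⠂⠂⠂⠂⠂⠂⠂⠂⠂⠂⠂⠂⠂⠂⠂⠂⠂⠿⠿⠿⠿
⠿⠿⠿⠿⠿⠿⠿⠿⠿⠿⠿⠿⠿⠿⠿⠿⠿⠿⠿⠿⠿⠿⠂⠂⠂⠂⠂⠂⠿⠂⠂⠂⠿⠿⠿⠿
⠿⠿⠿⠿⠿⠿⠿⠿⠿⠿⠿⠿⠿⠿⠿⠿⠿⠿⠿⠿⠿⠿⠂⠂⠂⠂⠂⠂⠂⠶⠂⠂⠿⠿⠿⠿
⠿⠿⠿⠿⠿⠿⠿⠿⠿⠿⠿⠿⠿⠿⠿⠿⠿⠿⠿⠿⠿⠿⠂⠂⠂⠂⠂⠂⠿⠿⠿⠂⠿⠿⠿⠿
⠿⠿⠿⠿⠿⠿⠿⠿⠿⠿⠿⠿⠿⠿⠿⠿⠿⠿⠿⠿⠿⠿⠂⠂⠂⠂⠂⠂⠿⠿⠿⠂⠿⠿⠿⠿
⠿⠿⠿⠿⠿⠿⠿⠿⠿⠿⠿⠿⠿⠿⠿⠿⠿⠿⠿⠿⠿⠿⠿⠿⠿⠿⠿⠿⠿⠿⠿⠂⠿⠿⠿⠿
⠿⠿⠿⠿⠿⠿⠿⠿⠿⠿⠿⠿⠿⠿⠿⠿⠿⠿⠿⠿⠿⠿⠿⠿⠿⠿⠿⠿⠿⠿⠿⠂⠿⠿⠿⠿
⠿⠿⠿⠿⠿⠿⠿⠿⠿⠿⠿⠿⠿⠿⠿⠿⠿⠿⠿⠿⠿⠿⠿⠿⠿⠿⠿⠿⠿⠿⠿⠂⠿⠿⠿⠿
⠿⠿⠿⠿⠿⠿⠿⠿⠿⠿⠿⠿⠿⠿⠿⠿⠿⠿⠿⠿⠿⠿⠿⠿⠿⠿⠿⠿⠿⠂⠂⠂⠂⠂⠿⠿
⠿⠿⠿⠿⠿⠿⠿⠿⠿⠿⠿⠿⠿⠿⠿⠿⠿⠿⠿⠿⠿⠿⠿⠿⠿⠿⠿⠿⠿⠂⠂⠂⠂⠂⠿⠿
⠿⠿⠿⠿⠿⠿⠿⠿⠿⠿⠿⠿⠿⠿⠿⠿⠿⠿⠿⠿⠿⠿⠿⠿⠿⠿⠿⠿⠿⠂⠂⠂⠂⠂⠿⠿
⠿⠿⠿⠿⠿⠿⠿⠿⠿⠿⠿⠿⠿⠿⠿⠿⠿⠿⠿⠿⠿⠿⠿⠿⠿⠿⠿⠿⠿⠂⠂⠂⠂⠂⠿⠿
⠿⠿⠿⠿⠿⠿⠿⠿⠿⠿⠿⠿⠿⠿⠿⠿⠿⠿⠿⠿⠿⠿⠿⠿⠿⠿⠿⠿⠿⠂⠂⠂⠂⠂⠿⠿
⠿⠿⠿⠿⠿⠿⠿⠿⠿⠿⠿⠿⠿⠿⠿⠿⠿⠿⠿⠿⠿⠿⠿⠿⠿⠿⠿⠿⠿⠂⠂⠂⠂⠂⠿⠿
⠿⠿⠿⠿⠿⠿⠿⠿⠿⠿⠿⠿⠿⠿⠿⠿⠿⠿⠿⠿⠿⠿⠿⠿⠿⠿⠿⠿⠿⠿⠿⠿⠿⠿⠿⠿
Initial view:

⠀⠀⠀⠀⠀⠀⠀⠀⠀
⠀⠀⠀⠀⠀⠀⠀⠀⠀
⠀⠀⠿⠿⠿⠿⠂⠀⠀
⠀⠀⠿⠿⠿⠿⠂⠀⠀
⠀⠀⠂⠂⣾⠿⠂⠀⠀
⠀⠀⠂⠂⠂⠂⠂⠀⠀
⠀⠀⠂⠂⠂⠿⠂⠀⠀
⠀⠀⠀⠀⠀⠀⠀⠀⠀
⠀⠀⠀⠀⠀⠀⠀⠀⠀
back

⠀⠀⠀⠀⠀⠀⠀⠀⠀
⠀⠀⠿⠿⠿⠿⠂⠀⠀
⠀⠀⠿⠿⠿⠿⠂⠀⠀
⠀⠀⠂⠂⠶⠿⠂⠀⠀
⠀⠀⠂⠂⣾⠂⠂⠀⠀
⠀⠀⠂⠂⠂⠿⠂⠀⠀
⠀⠀⠂⠂⠂⠂⠶⠀⠀
⠀⠀⠀⠀⠀⠀⠀⠀⠀
⠀⠀⠀⠀⠀⠀⠀⠀⠀

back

⠀⠀⠿⠿⠿⠿⠂⠀⠀
⠀⠀⠿⠿⠿⠿⠂⠀⠀
⠀⠀⠂⠂⠶⠿⠂⠀⠀
⠀⠀⠂⠂⠂⠂⠂⠀⠀
⠀⠀⠂⠂⣾⠿⠂⠀⠀
⠀⠀⠂⠂⠂⠂⠶⠀⠀
⠀⠀⠂⠂⠂⠿⠿⠀⠀
⠀⠀⠀⠀⠀⠀⠀⠀⠀
⠀⠀⠀⠀⠀⠀⠀⠀⠀

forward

⠀⠀⠀⠀⠀⠀⠀⠀⠀
⠀⠀⠿⠿⠿⠿⠂⠀⠀
⠀⠀⠿⠿⠿⠿⠂⠀⠀
⠀⠀⠂⠂⠶⠿⠂⠀⠀
⠀⠀⠂⠂⣾⠂⠂⠀⠀
⠀⠀⠂⠂⠂⠿⠂⠀⠀
⠀⠀⠂⠂⠂⠂⠶⠀⠀
⠀⠀⠂⠂⠂⠿⠿⠀⠀
⠀⠀⠀⠀⠀⠀⠀⠀⠀

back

⠀⠀⠿⠿⠿⠿⠂⠀⠀
⠀⠀⠿⠿⠿⠿⠂⠀⠀
⠀⠀⠂⠂⠶⠿⠂⠀⠀
⠀⠀⠂⠂⠂⠂⠂⠀⠀
⠀⠀⠂⠂⣾⠿⠂⠀⠀
⠀⠀⠂⠂⠂⠂⠶⠀⠀
⠀⠀⠂⠂⠂⠿⠿⠀⠀
⠀⠀⠀⠀⠀⠀⠀⠀⠀
⠀⠀⠀⠀⠀⠀⠀⠀⠀

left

⠀⠀⠀⠿⠿⠿⠿⠂⠀
⠀⠀⠀⠿⠿⠿⠿⠂⠀
⠀⠀⠂⠂⠂⠶⠿⠂⠀
⠀⠀⠂⠂⠂⠂⠂⠂⠀
⠀⠀⠂⠂⣾⠂⠿⠂⠀
⠀⠀⠂⠂⠂⠂⠂⠶⠀
⠀⠀⠂⠂⠂⠂⠿⠿⠀
⠀⠀⠀⠀⠀⠀⠀⠀⠀
⠀⠀⠀⠀⠀⠀⠀⠀⠀

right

⠀⠀⠿⠿⠿⠿⠂⠀⠀
⠀⠀⠿⠿⠿⠿⠂⠀⠀
⠀⠂⠂⠂⠶⠿⠂⠀⠀
⠀⠂⠂⠂⠂⠂⠂⠀⠀
⠀⠂⠂⠂⣾⠿⠂⠀⠀
⠀⠂⠂⠂⠂⠂⠶⠀⠀
⠀⠂⠂⠂⠂⠿⠿⠀⠀
⠀⠀⠀⠀⠀⠀⠀⠀⠀
⠀⠀⠀⠀⠀⠀⠀⠀⠀

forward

⠀⠀⠀⠀⠀⠀⠀⠀⠀
⠀⠀⠿⠿⠿⠿⠂⠀⠀
⠀⠀⠿⠿⠿⠿⠂⠀⠀
⠀⠂⠂⠂⠶⠿⠂⠀⠀
⠀⠂⠂⠂⣾⠂⠂⠀⠀
⠀⠂⠂⠂⠂⠿⠂⠀⠀
⠀⠂⠂⠂⠂⠂⠶⠀⠀
⠀⠂⠂⠂⠂⠿⠿⠀⠀
⠀⠀⠀⠀⠀⠀⠀⠀⠀

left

⠀⠀⠀⠀⠀⠀⠀⠀⠀
⠀⠀⠀⠿⠿⠿⠿⠂⠀
⠀⠀⠿⠿⠿⠿⠿⠂⠀
⠀⠀⠂⠂⠂⠶⠿⠂⠀
⠀⠀⠂⠂⣾⠂⠂⠂⠀
⠀⠀⠂⠂⠂⠂⠿⠂⠀
⠀⠀⠂⠂⠂⠂⠂⠶⠀
⠀⠀⠂⠂⠂⠂⠿⠿⠀
⠀⠀⠀⠀⠀⠀⠀⠀⠀

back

⠀⠀⠀⠿⠿⠿⠿⠂⠀
⠀⠀⠿⠿⠿⠿⠿⠂⠀
⠀⠀⠂⠂⠂⠶⠿⠂⠀
⠀⠀⠂⠂⠂⠂⠂⠂⠀
⠀⠀⠂⠂⣾⠂⠿⠂⠀
⠀⠀⠂⠂⠂⠂⠂⠶⠀
⠀⠀⠂⠂⠂⠂⠿⠿⠀
⠀⠀⠀⠀⠀⠀⠀⠀⠀
⠀⠀⠀⠀⠀⠀⠀⠀⠀

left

⠀⠀⠀⠀⠿⠿⠿⠿⠂
⠀⠀⠀⠿⠿⠿⠿⠿⠂
⠀⠀⠂⠂⠂⠂⠶⠿⠂
⠀⠀⠂⠂⠂⠂⠂⠂⠂
⠀⠀⠂⠂⣾⠂⠂⠿⠂
⠀⠀⠂⠂⠂⠂⠂⠂⠶
⠀⠀⠂⠂⠂⠂⠂⠿⠿
⠀⠀⠀⠀⠀⠀⠀⠀⠀
⠀⠀⠀⠀⠀⠀⠀⠀⠀

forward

⠀⠀⠀⠀⠀⠀⠀⠀⠀
⠀⠀⠀⠀⠿⠿⠿⠿⠂
⠀⠀⠿⠿⠿⠿⠿⠿⠂
⠀⠀⠂⠂⠂⠂⠶⠿⠂
⠀⠀⠂⠂⣾⠂⠂⠂⠂
⠀⠀⠂⠂⠂⠂⠂⠿⠂
⠀⠀⠂⠂⠂⠂⠂⠂⠶
⠀⠀⠂⠂⠂⠂⠂⠿⠿
⠀⠀⠀⠀⠀⠀⠀⠀⠀

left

⠀⠀⠀⠀⠀⠀⠀⠀⠀
⠀⠀⠀⠀⠀⠿⠿⠿⠿
⠀⠀⠿⠿⠿⠿⠿⠿⠿
⠀⠀⠂⠂⠂⠂⠂⠶⠿
⠀⠀⠂⠂⣾⠂⠂⠂⠂
⠀⠀⠂⠂⠂⠂⠂⠂⠿
⠀⠀⠂⠂⠂⠂⠂⠂⠂
⠀⠀⠀⠂⠂⠂⠂⠂⠿
⠀⠀⠀⠀⠀⠀⠀⠀⠀

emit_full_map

⠀⠀⠀⠿⠿⠿⠿⠂
⠿⠿⠿⠿⠿⠿⠿⠂
⠂⠂⠂⠂⠂⠶⠿⠂
⠂⠂⣾⠂⠂⠂⠂⠂
⠂⠂⠂⠂⠂⠂⠿⠂
⠂⠂⠂⠂⠂⠂⠂⠶
⠀⠂⠂⠂⠂⠂⠿⠿

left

⠀⠀⠀⠀⠀⠀⠀⠀⠀
⠀⠀⠀⠀⠀⠀⠿⠿⠿
⠀⠀⠿⠿⠿⠿⠿⠿⠿
⠀⠀⠿⠂⠂⠂⠂⠂⠶
⠀⠀⠂⠂⣾⠂⠂⠂⠂
⠀⠀⠿⠂⠂⠂⠂⠂⠂
⠀⠀⠿⠂⠂⠂⠂⠂⠂
⠀⠀⠀⠀⠂⠂⠂⠂⠂
⠀⠀⠀⠀⠀⠀⠀⠀⠀

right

⠀⠀⠀⠀⠀⠀⠀⠀⠀
⠀⠀⠀⠀⠀⠿⠿⠿⠿
⠀⠿⠿⠿⠿⠿⠿⠿⠿
⠀⠿⠂⠂⠂⠂⠂⠶⠿
⠀⠂⠂⠂⣾⠂⠂⠂⠂
⠀⠿⠂⠂⠂⠂⠂⠂⠿
⠀⠿⠂⠂⠂⠂⠂⠂⠂
⠀⠀⠀⠂⠂⠂⠂⠂⠿
⠀⠀⠀⠀⠀⠀⠀⠀⠀

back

⠀⠀⠀⠀⠀⠿⠿⠿⠿
⠀⠿⠿⠿⠿⠿⠿⠿⠿
⠀⠿⠂⠂⠂⠂⠂⠶⠿
⠀⠂⠂⠂⠂⠂⠂⠂⠂
⠀⠿⠂⠂⣾⠂⠂⠂⠿
⠀⠿⠂⠂⠂⠂⠂⠂⠂
⠀⠀⠂⠂⠂⠂⠂⠂⠿
⠀⠀⠀⠀⠀⠀⠀⠀⠀
⠀⠀⠀⠀⠀⠀⠀⠀⠀

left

⠀⠀⠀⠀⠀⠀⠿⠿⠿
⠀⠀⠿⠿⠿⠿⠿⠿⠿
⠀⠀⠿⠂⠂⠂⠂⠂⠶
⠀⠀⠂⠂⠂⠂⠂⠂⠂
⠀⠀⠿⠂⣾⠂⠂⠂⠂
⠀⠀⠿⠂⠂⠂⠂⠂⠂
⠀⠀⠿⠂⠂⠂⠂⠂⠂
⠀⠀⠀⠀⠀⠀⠀⠀⠀
⠀⠀⠀⠀⠀⠀⠀⠀⠀

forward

⠀⠀⠀⠀⠀⠀⠀⠀⠀
⠀⠀⠀⠀⠀⠀⠿⠿⠿
⠀⠀⠿⠿⠿⠿⠿⠿⠿
⠀⠀⠿⠂⠂⠂⠂⠂⠶
⠀⠀⠂⠂⣾⠂⠂⠂⠂
⠀⠀⠿⠂⠂⠂⠂⠂⠂
⠀⠀⠿⠂⠂⠂⠂⠂⠂
⠀⠀⠿⠂⠂⠂⠂⠂⠂
⠀⠀⠀⠀⠀⠀⠀⠀⠀

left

⠀⠀⠀⠀⠀⠀⠀⠀⠀
⠀⠀⠀⠀⠀⠀⠀⠿⠿
⠀⠀⠿⠿⠿⠿⠿⠿⠿
⠀⠀⠿⠿⠂⠂⠂⠂⠂
⠀⠀⠂⠂⣾⠂⠂⠂⠂
⠀⠀⠿⠿⠂⠂⠂⠂⠂
⠀⠀⠿⠿⠂⠂⠂⠂⠂
⠀⠀⠀⠿⠂⠂⠂⠂⠂
⠀⠀⠀⠀⠀⠀⠀⠀⠀

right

⠀⠀⠀⠀⠀⠀⠀⠀⠀
⠀⠀⠀⠀⠀⠀⠿⠿⠿
⠀⠿⠿⠿⠿⠿⠿⠿⠿
⠀⠿⠿⠂⠂⠂⠂⠂⠶
⠀⠂⠂⠂⣾⠂⠂⠂⠂
⠀⠿⠿⠂⠂⠂⠂⠂⠂
⠀⠿⠿⠂⠂⠂⠂⠂⠂
⠀⠀⠿⠂⠂⠂⠂⠂⠂
⠀⠀⠀⠀⠀⠀⠀⠀⠀

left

⠀⠀⠀⠀⠀⠀⠀⠀⠀
⠀⠀⠀⠀⠀⠀⠀⠿⠿
⠀⠀⠿⠿⠿⠿⠿⠿⠿
⠀⠀⠿⠿⠂⠂⠂⠂⠂
⠀⠀⠂⠂⣾⠂⠂⠂⠂
⠀⠀⠿⠿⠂⠂⠂⠂⠂
⠀⠀⠿⠿⠂⠂⠂⠂⠂
⠀⠀⠀⠿⠂⠂⠂⠂⠂
⠀⠀⠀⠀⠀⠀⠀⠀⠀

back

⠀⠀⠀⠀⠀⠀⠀⠿⠿
⠀⠀⠿⠿⠿⠿⠿⠿⠿
⠀⠀⠿⠿⠂⠂⠂⠂⠂
⠀⠀⠂⠂⠂⠂⠂⠂⠂
⠀⠀⠿⠿⣾⠂⠂⠂⠂
⠀⠀⠿⠿⠂⠂⠂⠂⠂
⠀⠀⠿⠿⠂⠂⠂⠂⠂
⠀⠀⠀⠀⠀⠀⠀⠀⠀
⠀⠀⠀⠀⠀⠀⠀⠀⠀

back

⠀⠀⠿⠿⠿⠿⠿⠿⠿
⠀⠀⠿⠿⠂⠂⠂⠂⠂
⠀⠀⠂⠂⠂⠂⠂⠂⠂
⠀⠀⠿⠿⠂⠂⠂⠂⠂
⠀⠀⠿⠿⣾⠂⠂⠂⠂
⠀⠀⠿⠿⠂⠂⠂⠂⠂
⠀⠀⠿⠿⠂⠂⠂⠀⠀
⠀⠀⠀⠀⠀⠀⠀⠀⠀
⠀⠀⠀⠀⠀⠀⠀⠀⠀

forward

⠀⠀⠀⠀⠀⠀⠀⠿⠿
⠀⠀⠿⠿⠿⠿⠿⠿⠿
⠀⠀⠿⠿⠂⠂⠂⠂⠂
⠀⠀⠂⠂⠂⠂⠂⠂⠂
⠀⠀⠿⠿⣾⠂⠂⠂⠂
⠀⠀⠿⠿⠂⠂⠂⠂⠂
⠀⠀⠿⠿⠂⠂⠂⠂⠂
⠀⠀⠿⠿⠂⠂⠂⠀⠀
⠀⠀⠀⠀⠀⠀⠀⠀⠀

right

⠀⠀⠀⠀⠀⠀⠿⠿⠿
⠀⠿⠿⠿⠿⠿⠿⠿⠿
⠀⠿⠿⠂⠂⠂⠂⠂⠶
⠀⠂⠂⠂⠂⠂⠂⠂⠂
⠀⠿⠿⠂⣾⠂⠂⠂⠂
⠀⠿⠿⠂⠂⠂⠂⠂⠂
⠀⠿⠿⠂⠂⠂⠂⠂⠂
⠀⠿⠿⠂⠂⠂⠀⠀⠀
⠀⠀⠀⠀⠀⠀⠀⠀⠀

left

⠀⠀⠀⠀⠀⠀⠀⠿⠿
⠀⠀⠿⠿⠿⠿⠿⠿⠿
⠀⠀⠿⠿⠂⠂⠂⠂⠂
⠀⠀⠂⠂⠂⠂⠂⠂⠂
⠀⠀⠿⠿⣾⠂⠂⠂⠂
⠀⠀⠿⠿⠂⠂⠂⠂⠂
⠀⠀⠿⠿⠂⠂⠂⠂⠂
⠀⠀⠿⠿⠂⠂⠂⠀⠀
⠀⠀⠀⠀⠀⠀⠀⠀⠀

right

⠀⠀⠀⠀⠀⠀⠿⠿⠿
⠀⠿⠿⠿⠿⠿⠿⠿⠿
⠀⠿⠿⠂⠂⠂⠂⠂⠶
⠀⠂⠂⠂⠂⠂⠂⠂⠂
⠀⠿⠿⠂⣾⠂⠂⠂⠂
⠀⠿⠿⠂⠂⠂⠂⠂⠂
⠀⠿⠿⠂⠂⠂⠂⠂⠂
⠀⠿⠿⠂⠂⠂⠀⠀⠀
⠀⠀⠀⠀⠀⠀⠀⠀⠀

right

⠀⠀⠀⠀⠀⠿⠿⠿⠿
⠿⠿⠿⠿⠿⠿⠿⠿⠿
⠿⠿⠂⠂⠂⠂⠂⠶⠿
⠂⠂⠂⠂⠂⠂⠂⠂⠂
⠿⠿⠂⠂⣾⠂⠂⠂⠿
⠿⠿⠂⠂⠂⠂⠂⠂⠂
⠿⠿⠂⠂⠂⠂⠂⠂⠿
⠿⠿⠂⠂⠂⠀⠀⠀⠀
⠀⠀⠀⠀⠀⠀⠀⠀⠀

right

⠀⠀⠀⠀⠿⠿⠿⠿⠂
⠿⠿⠿⠿⠿⠿⠿⠿⠂
⠿⠂⠂⠂⠂⠂⠶⠿⠂
⠂⠂⠂⠂⠂⠂⠂⠂⠂
⠿⠂⠂⠂⣾⠂⠂⠿⠂
⠿⠂⠂⠂⠂⠂⠂⠂⠶
⠿⠂⠂⠂⠂⠂⠂⠿⠿
⠿⠂⠂⠂⠀⠀⠀⠀⠀
⠀⠀⠀⠀⠀⠀⠀⠀⠀

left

⠀⠀⠀⠀⠀⠿⠿⠿⠿
⠿⠿⠿⠿⠿⠿⠿⠿⠿
⠿⠿⠂⠂⠂⠂⠂⠶⠿
⠂⠂⠂⠂⠂⠂⠂⠂⠂
⠿⠿⠂⠂⣾⠂⠂⠂⠿
⠿⠿⠂⠂⠂⠂⠂⠂⠂
⠿⠿⠂⠂⠂⠂⠂⠂⠿
⠿⠿⠂⠂⠂⠀⠀⠀⠀
⠀⠀⠀⠀⠀⠀⠀⠀⠀

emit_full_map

⠀⠀⠀⠀⠀⠿⠿⠿⠿⠂
⠿⠿⠿⠿⠿⠿⠿⠿⠿⠂
⠿⠿⠂⠂⠂⠂⠂⠶⠿⠂
⠂⠂⠂⠂⠂⠂⠂⠂⠂⠂
⠿⠿⠂⠂⣾⠂⠂⠂⠿⠂
⠿⠿⠂⠂⠂⠂⠂⠂⠂⠶
⠿⠿⠂⠂⠂⠂⠂⠂⠿⠿
⠿⠿⠂⠂⠂⠀⠀⠀⠀⠀

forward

⠀⠀⠀⠀⠀⠀⠀⠀⠀
⠀⠀⠀⠀⠀⠿⠿⠿⠿
⠿⠿⠿⠿⠿⠿⠿⠿⠿
⠿⠿⠂⠂⠂⠂⠂⠶⠿
⠂⠂⠂⠂⣾⠂⠂⠂⠂
⠿⠿⠂⠂⠂⠂⠂⠂⠿
⠿⠿⠂⠂⠂⠂⠂⠂⠂
⠿⠿⠂⠂⠂⠂⠂⠂⠿
⠿⠿⠂⠂⠂⠀⠀⠀⠀

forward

⠀⠀⠀⠀⠀⠀⠀⠀⠀
⠀⠀⠀⠀⠀⠀⠀⠀⠀
⠀⠀⠿⠿⠿⠿⠿⠿⠿
⠿⠿⠿⠿⠿⠿⠿⠿⠿
⠿⠿⠂⠂⣾⠂⠂⠶⠿
⠂⠂⠂⠂⠂⠂⠂⠂⠂
⠿⠿⠂⠂⠂⠂⠂⠂⠿
⠿⠿⠂⠂⠂⠂⠂⠂⠂
⠿⠿⠂⠂⠂⠂⠂⠂⠿

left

⠀⠀⠀⠀⠀⠀⠀⠀⠀
⠀⠀⠀⠀⠀⠀⠀⠀⠀
⠀⠀⠿⠿⠿⠿⠿⠿⠿
⠀⠿⠿⠿⠿⠿⠿⠿⠿
⠀⠿⠿⠂⣾⠂⠂⠂⠶
⠀⠂⠂⠂⠂⠂⠂⠂⠂
⠀⠿⠿⠂⠂⠂⠂⠂⠂
⠀⠿⠿⠂⠂⠂⠂⠂⠂
⠀⠿⠿⠂⠂⠂⠂⠂⠂

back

⠀⠀⠀⠀⠀⠀⠀⠀⠀
⠀⠀⠿⠿⠿⠿⠿⠿⠿
⠀⠿⠿⠿⠿⠿⠿⠿⠿
⠀⠿⠿⠂⠂⠂⠂⠂⠶
⠀⠂⠂⠂⣾⠂⠂⠂⠂
⠀⠿⠿⠂⠂⠂⠂⠂⠂
⠀⠿⠿⠂⠂⠂⠂⠂⠂
⠀⠿⠿⠂⠂⠂⠂⠂⠂
⠀⠿⠿⠂⠂⠂⠀⠀⠀

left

⠀⠀⠀⠀⠀⠀⠀⠀⠀
⠀⠀⠀⠿⠿⠿⠿⠿⠿
⠀⠀⠿⠿⠿⠿⠿⠿⠿
⠀⠀⠿⠿⠂⠂⠂⠂⠂
⠀⠀⠂⠂⣾⠂⠂⠂⠂
⠀⠀⠿⠿⠂⠂⠂⠂⠂
⠀⠀⠿⠿⠂⠂⠂⠂⠂
⠀⠀⠿⠿⠂⠂⠂⠂⠂
⠀⠀⠿⠿⠂⠂⠂⠀⠀

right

⠀⠀⠀⠀⠀⠀⠀⠀⠀
⠀⠀⠿⠿⠿⠿⠿⠿⠿
⠀⠿⠿⠿⠿⠿⠿⠿⠿
⠀⠿⠿⠂⠂⠂⠂⠂⠶
⠀⠂⠂⠂⣾⠂⠂⠂⠂
⠀⠿⠿⠂⠂⠂⠂⠂⠂
⠀⠿⠿⠂⠂⠂⠂⠂⠂
⠀⠿⠿⠂⠂⠂⠂⠂⠂
⠀⠿⠿⠂⠂⠂⠀⠀⠀

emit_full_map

⠀⠿⠿⠿⠿⠿⠿⠿⠿⠂
⠿⠿⠿⠿⠿⠿⠿⠿⠿⠂
⠿⠿⠂⠂⠂⠂⠂⠶⠿⠂
⠂⠂⠂⣾⠂⠂⠂⠂⠂⠂
⠿⠿⠂⠂⠂⠂⠂⠂⠿⠂
⠿⠿⠂⠂⠂⠂⠂⠂⠂⠶
⠿⠿⠂⠂⠂⠂⠂⠂⠿⠿
⠿⠿⠂⠂⠂⠀⠀⠀⠀⠀
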